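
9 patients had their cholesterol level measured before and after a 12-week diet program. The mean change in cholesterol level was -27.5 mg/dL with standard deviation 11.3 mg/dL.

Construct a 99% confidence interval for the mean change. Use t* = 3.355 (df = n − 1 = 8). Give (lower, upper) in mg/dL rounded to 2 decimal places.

(-40.14, -14.86)

Paired design: SE = s_d/√n = 11.3/√9 = 3.7667.
t* = 3.355; margin of error = 3.355 × 3.7667 = 12.6373.
-27.5 ± 12.6373 → (-40.14, -14.86).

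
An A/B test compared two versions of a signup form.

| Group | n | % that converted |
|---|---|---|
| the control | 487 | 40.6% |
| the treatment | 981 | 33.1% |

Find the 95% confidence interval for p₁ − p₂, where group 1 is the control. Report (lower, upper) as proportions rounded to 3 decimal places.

Each SE is √(p̂(1−p̂)/n): √(0.4060·0.5940/487) = 0.02225 and √(0.3310·0.6690/981) = 0.01502.
SE(p̂₁ − p̂₂) = √(SE₁² + SE₂²) = √(0.0004950625 + 0.0002256004) = 0.02685, since the two samples are independent.
At 95% confidence z* = 1.960; margin = 1.960 × 0.02685 = 0.05263.
The difference is 0.4060 − 0.3310 = 0.0750, so the interval is 0.0750 ± 0.05263 = (0.022, 0.128).

(0.022, 0.128)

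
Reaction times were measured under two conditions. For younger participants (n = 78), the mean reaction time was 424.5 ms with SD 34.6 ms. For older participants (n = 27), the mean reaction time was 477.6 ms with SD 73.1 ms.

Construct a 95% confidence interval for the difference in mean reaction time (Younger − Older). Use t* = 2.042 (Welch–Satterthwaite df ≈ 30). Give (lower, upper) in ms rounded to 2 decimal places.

(-82.92, -23.28)

Standard errors of each mean: 34.6/√78 = 3.9177 and 73.1/√27 = 14.0681.
SE(x̄₁ − x̄₂) = √(3.9177² + 14.0681²) = 14.6034 for independent samples with unequal variances.
With t* = 2.042, the margin is 2.042 × 14.6034 = 29.8201.
x̄₁ − x̄₂ = 424.5 − 477.6 = -53.1000; the interval is -53.1000 ± 29.8201 = (-82.92, -23.28).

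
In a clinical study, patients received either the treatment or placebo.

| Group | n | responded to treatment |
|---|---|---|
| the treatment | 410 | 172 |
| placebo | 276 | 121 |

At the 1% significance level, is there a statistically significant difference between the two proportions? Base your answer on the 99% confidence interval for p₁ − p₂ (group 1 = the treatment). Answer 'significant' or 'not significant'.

not significant

p̂₁ = 172/410 = 0.4195 and p̂₂ = 121/276 = 0.4384.
SE₁ = √(p̂₁(1−p̂₁)/n₁) = √(0.4195·0.5805/410) = 0.02437; SE₂ = √(0.4384·0.5616/276) = 0.02987.
Independent samples: SE of the difference = √(SE₁² + SE₂²) = √(0.0005938969 + 0.0008922169) = 0.03855.
z* for 99% confidence is 2.576, so the margin of error is 2.576 × 0.03855 = 0.09930.
Point estimate p̂₁ − p̂₂ = 0.4195 − 0.4384 = -0.0189.
-0.0189 ± 0.09930 → (-0.11820, 0.08040).
The interval (-0.11820, 0.08040) contains 0, so the difference is not significant.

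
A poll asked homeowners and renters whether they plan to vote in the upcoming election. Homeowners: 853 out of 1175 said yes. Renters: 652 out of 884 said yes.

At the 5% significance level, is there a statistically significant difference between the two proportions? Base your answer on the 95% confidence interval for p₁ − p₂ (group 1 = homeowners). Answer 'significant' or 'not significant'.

not significant

Sample proportions: 853/1175 = 0.7260, 652/884 = 0.7376.
Each SE is √(p̂(1−p̂)/n): √(0.7260·0.2740/1175) = 0.01301 and √(0.7376·0.2624/884) = 0.01480.
SE(p̂₁ − p̂₂) = √(SE₁² + SE₂²) = √(0.0001692601 + 0.00021904) = 0.01971, since the two samples are independent.
At 95% confidence z* = 1.960; margin = 1.960 × 0.01971 = 0.03863.
The difference is 0.7260 − 0.7376 = -0.0116, so the interval is -0.0116 ± 0.03863 = (-0.05023, 0.02703).
The interval (-0.05023, 0.02703) contains 0, so the difference is not significant.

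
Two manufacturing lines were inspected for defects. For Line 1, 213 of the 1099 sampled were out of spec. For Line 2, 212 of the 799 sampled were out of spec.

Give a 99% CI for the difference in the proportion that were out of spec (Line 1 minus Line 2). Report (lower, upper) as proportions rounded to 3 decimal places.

(-0.122, -0.021)

First, p̂₁ = 213/1099 = 0.1938; p̂₂ = 212/799 = 0.2653.
The two standard errors are √(0.1938×0.8062/1099) = 0.01192 and √(0.2653×0.7347/799) = 0.01562.
Because the samples are independent, SE_diff = √(0.01192² + 0.01562²) = 0.01965.
Using z* = 2.576 for 99%, ME = 2.576 × 0.01965 = 0.05062.
p̂₁ − p̂₂ = -0.0715; interval -0.0715 ± 0.05062 gives (-0.122, -0.021).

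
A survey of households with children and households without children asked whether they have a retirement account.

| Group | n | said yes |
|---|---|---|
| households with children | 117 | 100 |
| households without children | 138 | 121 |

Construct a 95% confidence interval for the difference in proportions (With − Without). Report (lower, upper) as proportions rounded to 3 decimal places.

First, p̂₁ = 100/117 = 0.8547; p̂₂ = 121/138 = 0.8768.
The two standard errors are √(0.8547×0.1453/117) = 0.03258 and √(0.8768×0.1232/138) = 0.02798.
Because the samples are independent, SE_diff = √(0.03258² + 0.02798²) = 0.04295.
Using z* = 1.960 for 95%, ME = 1.960 × 0.04295 = 0.08418.
p̂₁ − p̂₂ = -0.0221; interval -0.0221 ± 0.08418 gives (-0.106, 0.062).

(-0.106, 0.062)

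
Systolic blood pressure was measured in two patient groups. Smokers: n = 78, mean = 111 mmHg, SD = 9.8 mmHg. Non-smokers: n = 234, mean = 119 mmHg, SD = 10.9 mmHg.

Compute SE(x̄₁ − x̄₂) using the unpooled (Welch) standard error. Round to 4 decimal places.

SE₁ = s₁/√n₁ = 9.8/√78 = 1.1096; SE₂ = 10.9/√234 = 0.7126.
Independent samples, unequal variances: SE_diff = √(SE₁² + SE₂²) = √(1.23121216 + 0.50779876) = 1.3187.

1.3187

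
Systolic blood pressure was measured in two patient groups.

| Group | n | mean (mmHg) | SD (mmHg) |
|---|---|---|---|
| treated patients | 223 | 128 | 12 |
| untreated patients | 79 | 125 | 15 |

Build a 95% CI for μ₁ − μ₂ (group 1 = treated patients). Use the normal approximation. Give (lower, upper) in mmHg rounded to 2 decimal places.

(-0.66, 6.66)

Standard errors of each mean: 12/√223 = 0.8036 and 15/√79 = 1.6876.
SE(x̄₁ − x̄₂) = √(0.8036² + 1.6876²) = 1.8692 for independent samples with unequal variances.
With z* = 1.960, the margin is 1.960 × 1.8692 = 3.6636.
x̄₁ − x̄₂ = 128 − 125 = 3.0000; the interval is 3.0000 ± 3.6636 = (-0.66, 6.66).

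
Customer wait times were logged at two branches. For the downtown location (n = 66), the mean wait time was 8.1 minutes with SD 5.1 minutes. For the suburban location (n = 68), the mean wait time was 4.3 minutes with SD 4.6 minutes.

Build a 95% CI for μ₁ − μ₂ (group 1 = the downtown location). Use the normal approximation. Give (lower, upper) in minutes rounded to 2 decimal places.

Standard errors of each mean: 5.1/√66 = 0.6278 and 4.6/√68 = 0.5578.
SE(x̄₁ − x̄₂) = √(0.6278² + 0.5578²) = 0.8398 for independent samples with unequal variances.
With z* = 1.960, the margin is 1.960 × 0.8398 = 1.6460.
x̄₁ − x̄₂ = 8.1 − 4.3 = 3.8000; the interval is 3.8000 ± 1.6460 = (2.15, 5.45).

(2.15, 5.45)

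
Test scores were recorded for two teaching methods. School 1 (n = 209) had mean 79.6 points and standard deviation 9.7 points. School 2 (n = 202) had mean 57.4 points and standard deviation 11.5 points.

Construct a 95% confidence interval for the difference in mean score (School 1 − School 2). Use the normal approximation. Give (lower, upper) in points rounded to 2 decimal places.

SE₁ = s₁/√n₁ = 9.7/√209 = 0.6710; SE₂ = 11.5/√202 = 0.8091.
Independent samples, unequal variances: SE_diff = √(SE₁² + SE₂²) = √(0.450241 + 0.65464281) = 1.0511.
z* = 1.960, so margin of error = 1.960 × 1.0511 = 2.0602.
Difference in means = 79.6 − 57.4 = 22.2000.
22.2000 ± 2.0602 → (20.14, 24.26).

(20.14, 24.26)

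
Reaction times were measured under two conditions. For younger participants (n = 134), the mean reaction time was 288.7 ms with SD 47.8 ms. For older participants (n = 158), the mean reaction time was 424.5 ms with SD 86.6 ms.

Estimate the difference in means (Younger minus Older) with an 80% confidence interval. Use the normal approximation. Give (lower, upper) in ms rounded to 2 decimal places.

(-146.10, -125.50)

Per-group SEs: s₁/√n₁ = 47.8/√134 = 4.1293, s₂/√n₂ = 86.6/√158 = 6.8895.
Unpooled SE of the difference: √(17.05111849 + 47.46521025) = 8.0322.
Margin of error = z* · SE = 1.282 × 8.0322 = 10.2973.
x̄₁ − x̄₂ = 288.7 − 424.5 = -135.8000.
CI: -135.8000 ± 10.2973 = (-146.10, -125.50).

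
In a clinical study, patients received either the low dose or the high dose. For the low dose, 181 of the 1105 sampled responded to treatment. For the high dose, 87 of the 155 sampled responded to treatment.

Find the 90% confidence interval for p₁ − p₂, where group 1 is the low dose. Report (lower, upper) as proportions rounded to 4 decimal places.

(-0.4656, -0.3294)

p̂₁ = 181/1105 = 0.1638 and p̂₂ = 87/155 = 0.5613.
SE₁ = √(p̂₁(1−p̂₁)/n₁) = √(0.1638·0.8362/1105) = 0.01113; SE₂ = √(0.5613·0.4387/155) = 0.03986.
Independent samples: SE of the difference = √(SE₁² + SE₂²) = √(0.0001238769 + 0.0015888196) = 0.04138.
z* for 90% confidence is 1.645, so the margin of error is 1.645 × 0.04138 = 0.06807.
Point estimate p̂₁ − p̂₂ = 0.1638 − 0.5613 = -0.3975.
-0.3975 ± 0.06807 → (-0.4656, -0.3294).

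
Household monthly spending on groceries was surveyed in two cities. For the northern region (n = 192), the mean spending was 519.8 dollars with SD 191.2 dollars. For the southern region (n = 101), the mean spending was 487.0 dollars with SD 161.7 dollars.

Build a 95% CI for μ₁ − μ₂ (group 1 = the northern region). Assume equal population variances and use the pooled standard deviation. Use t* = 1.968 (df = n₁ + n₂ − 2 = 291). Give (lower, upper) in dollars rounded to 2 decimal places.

(-11.13, 76.73)

s_p = √[((n₁−1)s₁² + (n₂−1)s₂²)/(n₁+n₂−2)] = √[(191·191.2² + 100·161.7²)/291] = 181.6038.
SE = 181.6038·√(1/192 + 1/101) = 22.3227.
With t* = 1.968, margin = 1.968 × 22.3227 = 43.9311.
x̄₁ − x̄₂ = 519.8 − 487.0 = 32.8000; interval 32.8000 ± 43.9311 = (-11.13, 76.73).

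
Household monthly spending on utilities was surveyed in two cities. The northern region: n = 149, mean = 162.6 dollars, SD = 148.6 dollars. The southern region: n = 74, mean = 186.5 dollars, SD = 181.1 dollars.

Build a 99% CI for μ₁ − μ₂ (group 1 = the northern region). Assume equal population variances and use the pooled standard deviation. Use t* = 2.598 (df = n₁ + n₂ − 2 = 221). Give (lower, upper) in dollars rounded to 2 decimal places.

s_p = √[((n₁−1)s₁² + (n₂−1)s₂²)/(n₁+n₂−2)] = √[(148·148.6² + 73·181.1²)/221] = 160.0668.
SE = 160.0668·√(1/149 + 1/74) = 22.7638.
With t* = 2.598, margin = 2.598 × 22.7638 = 59.1404.
x̄₁ − x̄₂ = 162.6 − 186.5 = -23.9000; interval -23.9000 ± 59.1404 = (-83.04, 35.24).

(-83.04, 35.24)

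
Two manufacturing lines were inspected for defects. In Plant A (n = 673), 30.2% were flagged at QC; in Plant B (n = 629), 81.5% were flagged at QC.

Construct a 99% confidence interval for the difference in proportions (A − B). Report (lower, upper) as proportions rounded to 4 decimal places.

(-0.5736, -0.4524)

The two standard errors are √(0.3020×0.6980/673) = 0.01770 and √(0.8150×0.1850/629) = 0.01548.
Because the samples are independent, SE_diff = √(0.01770² + 0.01548²) = 0.02351.
Using z* = 2.576 for 99%, ME = 2.576 × 0.02351 = 0.06056.
p̂₁ − p̂₂ = -0.5130; interval -0.5130 ± 0.06056 gives (-0.5736, -0.4524).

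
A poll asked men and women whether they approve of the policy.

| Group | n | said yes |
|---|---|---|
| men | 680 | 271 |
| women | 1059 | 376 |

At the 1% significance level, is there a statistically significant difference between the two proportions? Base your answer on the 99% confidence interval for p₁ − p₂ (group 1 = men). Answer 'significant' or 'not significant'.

not significant

First, p̂₁ = 271/680 = 0.3985; p̂₂ = 376/1059 = 0.3551.
The two standard errors are √(0.3985×0.6015/680) = 0.01877 and √(0.3551×0.6449/1059) = 0.01471.
Because the samples are independent, SE_diff = √(0.01877² + 0.01471²) = 0.02385.
Using z* = 2.576 for 99%, ME = 2.576 × 0.02385 = 0.06144.
p̂₁ − p̂₂ = 0.0434; interval 0.0434 ± 0.06144 gives (-0.01804, 0.10484).
The interval (-0.01804, 0.10484) contains 0, so the difference is not significant.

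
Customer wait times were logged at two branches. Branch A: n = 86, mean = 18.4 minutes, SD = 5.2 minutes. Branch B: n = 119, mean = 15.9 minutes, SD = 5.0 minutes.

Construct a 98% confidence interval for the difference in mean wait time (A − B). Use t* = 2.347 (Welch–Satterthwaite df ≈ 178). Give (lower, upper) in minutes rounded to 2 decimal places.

(0.80, 4.20)

SE₁ = s₁/√n₁ = 5.2/√86 = 0.5607; SE₂ = 5.0/√119 = 0.4583.
Independent samples, unequal variances: SE_diff = √(SE₁² + SE₂²) = √(0.31438449 + 0.21003889) = 0.7242.
t* = 2.347, so margin of error = 2.347 × 0.7242 = 1.6997.
Difference in means = 18.4 − 15.9 = 2.5000.
2.5000 ± 1.6997 → (0.80, 4.20).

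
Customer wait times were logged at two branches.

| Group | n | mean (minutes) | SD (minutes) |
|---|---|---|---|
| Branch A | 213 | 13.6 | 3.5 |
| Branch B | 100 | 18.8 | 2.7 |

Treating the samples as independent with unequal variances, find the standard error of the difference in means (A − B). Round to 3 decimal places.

SE₁ = s₁/√n₁ = 3.5/√213 = 0.2398; SE₂ = 2.7/√100 = 0.2700.
Independent samples, unequal variances: SE_diff = √(SE₁² + SE₂²) = √(0.05750404 + 0.0729) = 0.3611.

0.361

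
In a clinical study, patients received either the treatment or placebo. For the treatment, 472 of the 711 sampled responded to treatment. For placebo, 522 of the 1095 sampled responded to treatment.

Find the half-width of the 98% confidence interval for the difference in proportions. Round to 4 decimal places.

0.0541

p̂₁ = 472/711 = 0.6639 and p̂₂ = 522/1095 = 0.4767.
SE₁ = √(p̂₁(1−p̂₁)/n₁) = √(0.6639·0.3361/711) = 0.01772; SE₂ = √(0.4767·0.5233/1095) = 0.01509.
Independent samples: SE of the difference = √(SE₁² + SE₂²) = √(0.0003139984 + 0.0002277081) = 0.02327.
z* for 98% confidence is 2.326, so the margin of error is 2.326 × 0.02327 = 0.05413.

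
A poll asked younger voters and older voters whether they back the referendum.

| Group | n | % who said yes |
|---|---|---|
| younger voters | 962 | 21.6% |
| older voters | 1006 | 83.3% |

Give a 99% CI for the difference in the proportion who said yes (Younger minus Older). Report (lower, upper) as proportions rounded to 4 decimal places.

(-0.6627, -0.5713)

SE₁ = √(p̂₁(1−p̂₁)/n₁) = √(0.2160·0.7840/962) = 0.01327; SE₂ = √(0.8330·0.1670/1006) = 0.01176.
Independent samples: SE of the difference = √(SE₁² + SE₂²) = √(0.0001760929 + 0.0001382976) = 0.01773.
z* for 99% confidence is 2.576, so the margin of error is 2.576 × 0.01773 = 0.04567.
Point estimate p̂₁ − p̂₂ = 0.2160 − 0.8330 = -0.6170.
-0.6170 ± 0.04567 → (-0.6627, -0.5713).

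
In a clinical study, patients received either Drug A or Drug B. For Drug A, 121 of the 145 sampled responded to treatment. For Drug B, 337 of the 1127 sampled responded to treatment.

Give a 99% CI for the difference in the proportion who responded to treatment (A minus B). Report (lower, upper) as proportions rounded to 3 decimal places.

(0.449, 0.622)

Sample proportions: 121/145 = 0.8345, 337/1127 = 0.2990.
Each SE is √(p̂(1−p̂)/n): √(0.8345·0.1655/145) = 0.03086 and √(0.2990·0.7010/1127) = 0.01364.
SE(p̂₁ − p̂₂) = √(SE₁² + SE₂²) = √(0.0009523396 + 0.0001860496) = 0.03374, since the two samples are independent.
At 99% confidence z* = 2.576; margin = 2.576 × 0.03374 = 0.08691.
The difference is 0.8345 − 0.2990 = 0.5355, so the interval is 0.5355 ± 0.08691 = (0.449, 0.622).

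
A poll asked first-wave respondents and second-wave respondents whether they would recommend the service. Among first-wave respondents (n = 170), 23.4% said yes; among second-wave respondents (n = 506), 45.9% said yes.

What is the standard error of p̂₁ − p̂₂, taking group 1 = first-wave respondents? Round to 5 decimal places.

0.03931

SE₁ = √(p̂₁(1−p̂₁)/n₁) = √(0.2340·0.7660/170) = 0.03247; SE₂ = √(0.4590·0.5410/506) = 0.02215.
Independent samples: SE of the difference = √(SE₁² + SE₂²) = √(0.0010543009 + 0.0004906225) = 0.03931.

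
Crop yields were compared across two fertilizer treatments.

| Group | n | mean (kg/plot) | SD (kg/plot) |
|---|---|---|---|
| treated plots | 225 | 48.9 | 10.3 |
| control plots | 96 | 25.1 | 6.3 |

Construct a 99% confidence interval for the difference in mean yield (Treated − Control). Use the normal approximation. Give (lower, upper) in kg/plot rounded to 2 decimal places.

Standard errors of each mean: 10.3/√225 = 0.6867 and 6.3/√96 = 0.6430.
SE(x̄₁ − x̄₂) = √(0.6867² + 0.6430²) = 0.9407 for independent samples with unequal variances.
With z* = 2.576, the margin is 2.576 × 0.9407 = 2.4232.
x̄₁ − x̄₂ = 48.9 − 25.1 = 23.8000; the interval is 23.8000 ± 2.4232 = (21.38, 26.22).

(21.38, 26.22)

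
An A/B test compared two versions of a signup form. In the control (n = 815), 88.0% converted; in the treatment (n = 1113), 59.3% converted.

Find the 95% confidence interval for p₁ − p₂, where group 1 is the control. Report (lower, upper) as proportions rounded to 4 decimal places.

(0.2505, 0.3235)

The two standard errors are √(0.8800×0.1200/815) = 0.01138 and √(0.5930×0.4070/1113) = 0.01473.
Because the samples are independent, SE_diff = √(0.01138² + 0.01473²) = 0.01861.
Using z* = 1.960 for 95%, ME = 1.960 × 0.01861 = 0.03648.
p̂₁ − p̂₂ = 0.2870; interval 0.2870 ± 0.03648 gives (0.2505, 0.3235).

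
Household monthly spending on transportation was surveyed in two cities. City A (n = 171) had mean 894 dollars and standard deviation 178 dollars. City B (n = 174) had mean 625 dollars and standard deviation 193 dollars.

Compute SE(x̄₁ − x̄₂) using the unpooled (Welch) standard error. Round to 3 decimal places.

19.984

Standard errors of each mean: 178/√171 = 13.6120 and 193/√174 = 14.6313.
SE(x̄₁ − x̄₂) = √(13.6120² + 14.6313²) = 19.9840 for independent samples with unequal variances.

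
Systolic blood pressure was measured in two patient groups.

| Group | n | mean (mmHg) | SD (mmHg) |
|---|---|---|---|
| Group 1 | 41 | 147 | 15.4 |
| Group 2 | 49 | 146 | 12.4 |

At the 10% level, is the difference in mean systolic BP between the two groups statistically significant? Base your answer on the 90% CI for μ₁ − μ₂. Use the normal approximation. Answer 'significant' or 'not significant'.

SE₁ = s₁/√n₁ = 15.4/√41 = 2.4051; SE₂ = 12.4/√49 = 1.7714.
Independent samples, unequal variances: SE_diff = √(SE₁² + SE₂²) = √(5.78450601 + 3.13785796) = 2.9870.
z* = 1.645, so margin of error = 1.645 × 2.9870 = 4.9136.
Difference in means = 147 − 146 = 1.0000.
1.0000 ± 4.9136 → (-3.9136, 5.9136).
The interval (-3.9136, 5.9136) contains 0, so the difference is not significant.

not significant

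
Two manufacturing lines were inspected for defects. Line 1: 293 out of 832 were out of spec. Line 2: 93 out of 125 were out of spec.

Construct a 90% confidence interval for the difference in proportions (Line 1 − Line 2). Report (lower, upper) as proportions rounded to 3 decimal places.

(-0.462, -0.322)

First, p̂₁ = 293/832 = 0.3522; p̂₂ = 93/125 = 0.7440.
The two standard errors are √(0.3522×0.6478/832) = 0.01656 and √(0.7440×0.2560/125) = 0.03903.
Because the samples are independent, SE_diff = √(0.01656² + 0.03903²) = 0.04240.
Using z* = 1.645 for 90%, ME = 1.645 × 0.04240 = 0.06975.
p̂₁ − p̂₂ = -0.3918; interval -0.3918 ± 0.06975 gives (-0.462, -0.322).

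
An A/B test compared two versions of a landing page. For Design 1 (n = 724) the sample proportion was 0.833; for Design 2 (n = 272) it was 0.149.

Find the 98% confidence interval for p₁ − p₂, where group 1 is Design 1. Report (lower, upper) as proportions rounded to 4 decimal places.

(0.6243, 0.7437)

SE₁ = √(p̂₁(1−p̂₁)/n₁) = √(0.8330·0.1670/724) = 0.01386; SE₂ = √(0.1490·0.8510/272) = 0.02159.
Independent samples: SE of the difference = √(SE₁² + SE₂²) = √(0.0001920996 + 0.0004661281) = 0.02566.
z* for 98% confidence is 2.326, so the margin of error is 2.326 × 0.02566 = 0.05969.
Point estimate p̂₁ − p̂₂ = 0.8330 − 0.1490 = 0.6840.
0.6840 ± 0.05969 → (0.6243, 0.7437).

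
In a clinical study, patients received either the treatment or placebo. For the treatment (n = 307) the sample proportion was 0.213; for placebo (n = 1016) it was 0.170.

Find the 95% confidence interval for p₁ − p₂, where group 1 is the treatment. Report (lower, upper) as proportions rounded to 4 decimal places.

The two standard errors are √(0.2130×0.7870/307) = 0.02337 and √(0.1700×0.8300/1016) = 0.01178.
Because the samples are independent, SE_diff = √(0.02337² + 0.01178²) = 0.02617.
Using z* = 1.960 for 95%, ME = 1.960 × 0.02617 = 0.05129.
p̂₁ − p̂₂ = 0.0430; interval 0.0430 ± 0.05129 gives (-0.0083, 0.0943).

(-0.0083, 0.0943)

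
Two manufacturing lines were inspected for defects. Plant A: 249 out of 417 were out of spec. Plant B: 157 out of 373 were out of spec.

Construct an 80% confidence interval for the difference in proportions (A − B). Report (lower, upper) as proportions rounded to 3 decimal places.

p̂₁ = 249/417 = 0.5971 and p̂₂ = 157/373 = 0.4209.
SE₁ = √(p̂₁(1−p̂₁)/n₁) = √(0.5971·0.4029/417) = 0.02402; SE₂ = √(0.4209·0.5791/373) = 0.02556.
Independent samples: SE of the difference = √(SE₁² + SE₂²) = √(0.0005769604 + 0.0006533136) = 0.03508.
z* for 80% confidence is 1.282, so the margin of error is 1.282 × 0.03508 = 0.04497.
Point estimate p̂₁ − p̂₂ = 0.5971 − 0.4209 = 0.1762.
0.1762 ± 0.04497 → (0.131, 0.221).

(0.131, 0.221)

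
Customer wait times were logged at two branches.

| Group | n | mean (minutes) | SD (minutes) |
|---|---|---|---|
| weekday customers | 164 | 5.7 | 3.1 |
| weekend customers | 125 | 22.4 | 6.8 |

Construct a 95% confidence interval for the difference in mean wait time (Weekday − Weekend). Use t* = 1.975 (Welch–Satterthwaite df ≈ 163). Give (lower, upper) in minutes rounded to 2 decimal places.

Standard errors of each mean: 3.1/√164 = 0.2421 and 6.8/√125 = 0.6082.
SE(x̄₁ − x̄₂) = √(0.2421² + 0.6082²) = 0.6546 for independent samples with unequal variances.
With t* = 1.975, the margin is 1.975 × 0.6546 = 1.2928.
x̄₁ − x̄₂ = 5.7 − 22.4 = -16.7000; the interval is -16.7000 ± 1.2928 = (-17.99, -15.41).

(-17.99, -15.41)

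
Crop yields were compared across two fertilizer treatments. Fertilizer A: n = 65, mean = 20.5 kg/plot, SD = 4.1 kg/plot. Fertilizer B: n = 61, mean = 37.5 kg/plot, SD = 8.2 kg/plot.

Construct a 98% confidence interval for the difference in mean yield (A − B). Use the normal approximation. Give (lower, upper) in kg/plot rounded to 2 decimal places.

SE₁ = s₁/√n₁ = 4.1/√65 = 0.5085; SE₂ = 8.2/√61 = 1.0499.
Independent samples, unequal variances: SE_diff = √(SE₁² + SE₂²) = √(0.25857225 + 1.10229001) = 1.1666.
z* = 2.326, so margin of error = 2.326 × 1.1666 = 2.7135.
Difference in means = 20.5 − 37.5 = -17.0000.
-17.0000 ± 2.7135 → (-19.71, -14.29).

(-19.71, -14.29)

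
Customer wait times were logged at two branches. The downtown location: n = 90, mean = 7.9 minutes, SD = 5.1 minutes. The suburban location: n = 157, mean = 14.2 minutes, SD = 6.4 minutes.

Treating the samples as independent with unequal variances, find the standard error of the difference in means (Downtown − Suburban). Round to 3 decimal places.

Standard errors of each mean: 5.1/√90 = 0.5376 and 6.4/√157 = 0.5108.
SE(x̄₁ − x̄₂) = √(0.5376² + 0.5108²) = 0.7416 for independent samples with unequal variances.

0.742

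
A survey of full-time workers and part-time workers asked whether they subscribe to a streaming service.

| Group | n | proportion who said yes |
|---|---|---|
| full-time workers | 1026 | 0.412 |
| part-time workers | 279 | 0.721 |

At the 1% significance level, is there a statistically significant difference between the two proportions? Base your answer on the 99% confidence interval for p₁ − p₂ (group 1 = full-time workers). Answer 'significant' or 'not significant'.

SE₁ = √(p̂₁(1−p̂₁)/n₁) = √(0.4120·0.5880/1026) = 0.01537; SE₂ = √(0.7210·0.2790/279) = 0.02685.
Independent samples: SE of the difference = √(SE₁² + SE₂²) = √(0.0002362369 + 0.0007209225) = 0.03094.
z* for 99% confidence is 2.576, so the margin of error is 2.576 × 0.03094 = 0.07970.
Point estimate p̂₁ − p̂₂ = 0.4120 − 0.7210 = -0.3090.
-0.3090 ± 0.07970 → (-0.38870, -0.22930).
The interval (-0.38870, -0.22930) does not contain 0, so the difference is significant.

significant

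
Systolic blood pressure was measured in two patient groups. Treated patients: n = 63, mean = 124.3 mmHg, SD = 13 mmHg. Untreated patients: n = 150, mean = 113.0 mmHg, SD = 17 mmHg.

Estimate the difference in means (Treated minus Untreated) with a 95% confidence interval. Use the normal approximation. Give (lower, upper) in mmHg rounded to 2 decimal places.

(7.09, 15.51)

Standard errors of each mean: 13/√63 = 1.6378 and 17/√150 = 1.3880.
SE(x̄₁ − x̄₂) = √(1.6378² + 1.3880²) = 2.1468 for independent samples with unequal variances.
With z* = 1.960, the margin is 1.960 × 2.1468 = 4.2077.
x̄₁ − x̄₂ = 124.3 − 113.0 = 11.3000; the interval is 11.3000 ± 4.2077 = (7.09, 15.51).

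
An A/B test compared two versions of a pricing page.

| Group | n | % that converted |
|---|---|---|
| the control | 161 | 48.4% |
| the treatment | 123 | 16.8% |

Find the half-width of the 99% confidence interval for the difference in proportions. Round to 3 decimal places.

0.134

SE₁ = √(p̂₁(1−p̂₁)/n₁) = √(0.4840·0.5160/161) = 0.03939; SE₂ = √(0.1680·0.8320/123) = 0.03371.
Independent samples: SE of the difference = √(SE₁² + SE₂²) = √(0.0015515721 + 0.0011363641) = 0.05185.
z* for 99% confidence is 2.576, so the margin of error is 2.576 × 0.05185 = 0.13357.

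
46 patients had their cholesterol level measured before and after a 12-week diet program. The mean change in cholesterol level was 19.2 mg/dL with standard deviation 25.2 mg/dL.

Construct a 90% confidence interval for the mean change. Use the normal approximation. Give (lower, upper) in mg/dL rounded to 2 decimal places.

Paired design: SE = s_d/√n = 25.2/√46 = 3.7155.
z* = 1.645; margin of error = 1.645 × 3.7155 = 6.1120.
19.2 ± 6.1120 → (13.09, 25.31).

(13.09, 25.31)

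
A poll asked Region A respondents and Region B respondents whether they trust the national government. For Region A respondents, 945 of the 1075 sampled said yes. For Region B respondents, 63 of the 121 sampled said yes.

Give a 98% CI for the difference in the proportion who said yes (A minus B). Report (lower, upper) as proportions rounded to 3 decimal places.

(0.250, 0.467)

Sample proportions: 945/1075 = 0.8791, 63/121 = 0.5207.
Each SE is √(p̂(1−p̂)/n): √(0.8791·0.1209/1075) = 0.00994 and √(0.5207·0.4793/121) = 0.04542.
SE(p̂₁ − p̂₂) = √(SE₁² + SE₂²) = √(0.0000988036 + 0.0020629764) = 0.04649, since the two samples are independent.
At 98% confidence z* = 2.326; margin = 2.326 × 0.04649 = 0.10814.
The difference is 0.8791 − 0.5207 = 0.3584, so the interval is 0.3584 ± 0.10814 = (0.250, 0.467).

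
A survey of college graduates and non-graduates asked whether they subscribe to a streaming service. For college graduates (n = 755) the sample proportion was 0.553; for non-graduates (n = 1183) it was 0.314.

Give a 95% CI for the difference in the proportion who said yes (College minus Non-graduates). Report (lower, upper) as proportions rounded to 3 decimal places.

(0.195, 0.283)

Each SE is √(p̂(1−p̂)/n): √(0.5530·0.4470/755) = 0.01809 and √(0.3140·0.6860/1183) = 0.01349.
SE(p̂₁ − p̂₂) = √(SE₁² + SE₂²) = √(0.0003272481 + 0.0001819801) = 0.02257, since the two samples are independent.
At 95% confidence z* = 1.960; margin = 1.960 × 0.02257 = 0.04424.
The difference is 0.5530 − 0.3140 = 0.2390, so the interval is 0.2390 ± 0.04424 = (0.195, 0.283).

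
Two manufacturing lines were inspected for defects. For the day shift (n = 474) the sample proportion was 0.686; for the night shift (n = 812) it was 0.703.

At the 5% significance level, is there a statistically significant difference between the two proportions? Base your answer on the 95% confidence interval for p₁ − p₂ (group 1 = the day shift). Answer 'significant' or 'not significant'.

not significant

Each SE is √(p̂(1−p̂)/n): √(0.6860·0.3140/474) = 0.02132 and √(0.7030·0.2970/812) = 0.01604.
SE(p̂₁ − p̂₂) = √(SE₁² + SE₂²) = √(0.0004545424 + 0.0002572816) = 0.02668, since the two samples are independent.
At 95% confidence z* = 1.960; margin = 1.960 × 0.02668 = 0.05229.
The difference is 0.6860 − 0.7030 = -0.0170, so the interval is -0.0170 ± 0.05229 = (-0.06929, 0.03529).
The interval (-0.06929, 0.03529) contains 0, so the difference is not significant.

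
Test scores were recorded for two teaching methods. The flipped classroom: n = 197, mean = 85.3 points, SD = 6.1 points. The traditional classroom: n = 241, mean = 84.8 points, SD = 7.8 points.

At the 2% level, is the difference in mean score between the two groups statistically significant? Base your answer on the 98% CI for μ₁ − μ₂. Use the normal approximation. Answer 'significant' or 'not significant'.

not significant

SE₁ = s₁/√n₁ = 6.1/√197 = 0.4346; SE₂ = 7.8/√241 = 0.5024.
Independent samples, unequal variances: SE_diff = √(SE₁² + SE₂²) = √(0.18887716 + 0.25240576) = 0.6643.
z* = 2.326, so margin of error = 2.326 × 0.6643 = 1.5452.
Difference in means = 85.3 − 84.8 = 0.5000.
0.5000 ± 1.5452 → (-1.0452, 2.0452).
The interval (-1.0452, 2.0452) contains 0, so the difference is not significant.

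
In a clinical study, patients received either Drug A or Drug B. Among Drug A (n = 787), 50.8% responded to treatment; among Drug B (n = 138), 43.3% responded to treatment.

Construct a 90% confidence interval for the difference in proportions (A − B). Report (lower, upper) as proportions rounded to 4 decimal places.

(-0.0003, 0.1503)

The two standard errors are √(0.5080×0.4920/787) = 0.01782 and √(0.4330×0.5670/138) = 0.04218.
Because the samples are independent, SE_diff = √(0.01782² + 0.04218²) = 0.04579.
Using z* = 1.645 for 90%, ME = 1.645 × 0.04579 = 0.07532.
p̂₁ − p̂₂ = 0.0750; interval 0.0750 ± 0.07532 gives (-0.0003, 0.1503).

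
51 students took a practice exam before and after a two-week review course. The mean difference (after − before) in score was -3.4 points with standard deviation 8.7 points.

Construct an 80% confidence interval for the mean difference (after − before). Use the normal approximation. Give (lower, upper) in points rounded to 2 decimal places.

Paired design: SE = s_d/√n = 8.7/√51 = 1.2182.
z* = 1.282; margin of error = 1.282 × 1.2182 = 1.5617.
-3.4 ± 1.5617 → (-4.96, -1.84).

(-4.96, -1.84)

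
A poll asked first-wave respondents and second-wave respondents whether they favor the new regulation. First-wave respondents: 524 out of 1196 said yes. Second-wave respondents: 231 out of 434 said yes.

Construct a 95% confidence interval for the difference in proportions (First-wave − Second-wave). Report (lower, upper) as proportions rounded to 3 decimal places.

(-0.149, -0.039)

Sample proportions: 524/1196 = 0.4381, 231/434 = 0.5323.
Each SE is √(p̂(1−p̂)/n): √(0.4381·0.5619/1196) = 0.01435 and √(0.5323·0.4677/434) = 0.02395.
SE(p̂₁ − p̂₂) = √(SE₁² + SE₂²) = √(0.0002059225 + 0.0005736025) = 0.02792, since the two samples are independent.
At 95% confidence z* = 1.960; margin = 1.960 × 0.02792 = 0.05472.
The difference is 0.4381 − 0.5323 = -0.0942, so the interval is -0.0942 ± 0.05472 = (-0.149, -0.039).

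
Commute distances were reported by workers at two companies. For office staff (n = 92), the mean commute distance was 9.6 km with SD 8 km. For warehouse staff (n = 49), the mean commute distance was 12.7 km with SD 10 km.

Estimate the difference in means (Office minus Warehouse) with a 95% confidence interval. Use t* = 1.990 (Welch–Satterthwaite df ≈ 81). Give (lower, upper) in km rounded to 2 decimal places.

Per-group SEs: s₁/√n₁ = 8/√92 = 0.8341, s₂/√n₂ = 10/√49 = 1.4286.
Unpooled SE of the difference: √(0.69572281 + 2.04089796) = 1.6543.
Margin of error = t* · SE = 1.990 × 1.6543 = 3.2921.
x̄₁ − x̄₂ = 9.6 − 12.7 = -3.1000.
CI: -3.1000 ± 3.2921 = (-6.39, 0.19).

(-6.39, 0.19)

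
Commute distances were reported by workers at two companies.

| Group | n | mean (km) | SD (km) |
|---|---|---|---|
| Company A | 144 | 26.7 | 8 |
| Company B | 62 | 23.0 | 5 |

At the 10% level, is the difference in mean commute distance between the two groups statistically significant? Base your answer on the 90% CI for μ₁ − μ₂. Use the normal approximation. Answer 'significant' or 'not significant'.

significant

Standard errors of each mean: 8/√144 = 0.6667 and 5/√62 = 0.6350.
SE(x̄₁ − x̄₂) = √(0.6667² + 0.6350²) = 0.9207 for independent samples with unequal variances.
With z* = 1.645, the margin is 1.645 × 0.9207 = 1.5146.
x̄₁ − x̄₂ = 26.7 − 23.0 = 3.7000; the interval is 3.7000 ± 1.5146 = (2.1854, 5.2146).
The interval (2.1854, 5.2146) does not contain 0, so the difference is significant.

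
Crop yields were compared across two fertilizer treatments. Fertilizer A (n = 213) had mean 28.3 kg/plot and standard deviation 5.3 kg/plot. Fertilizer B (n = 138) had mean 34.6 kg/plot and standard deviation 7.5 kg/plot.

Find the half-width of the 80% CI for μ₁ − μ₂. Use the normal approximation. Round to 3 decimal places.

0.942

Per-group SEs: s₁/√n₁ = 5.3/√213 = 0.3632, s₂/√n₂ = 7.5/√138 = 0.6384.
Unpooled SE of the difference: √(0.13191424 + 0.40755456) = 0.7345.
Margin of error = z* · SE = 1.282 × 0.7345 = 0.9416.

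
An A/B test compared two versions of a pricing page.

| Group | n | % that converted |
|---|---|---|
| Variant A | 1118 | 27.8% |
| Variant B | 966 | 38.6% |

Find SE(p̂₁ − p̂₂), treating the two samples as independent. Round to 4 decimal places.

0.0206

The two standard errors are √(0.2780×0.7220/1118) = 0.01340 and √(0.3860×0.6140/966) = 0.01566.
Because the samples are independent, SE_diff = √(0.01340² + 0.01566²) = 0.02061.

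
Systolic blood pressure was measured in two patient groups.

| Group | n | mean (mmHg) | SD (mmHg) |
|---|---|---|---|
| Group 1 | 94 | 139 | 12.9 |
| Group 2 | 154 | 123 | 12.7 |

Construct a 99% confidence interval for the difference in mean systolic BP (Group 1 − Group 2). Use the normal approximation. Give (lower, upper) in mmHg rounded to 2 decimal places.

SE₁ = s₁/√n₁ = 12.9/√94 = 1.3305; SE₂ = 12.7/√154 = 1.0234.
Independent samples, unequal variances: SE_diff = √(SE₁² + SE₂²) = √(1.77023025 + 1.04734756) = 1.6786.
z* = 2.576, so margin of error = 2.576 × 1.6786 = 4.3241.
Difference in means = 139 − 123 = 16.0000.
16.0000 ± 4.3241 → (11.68, 20.32).

(11.68, 20.32)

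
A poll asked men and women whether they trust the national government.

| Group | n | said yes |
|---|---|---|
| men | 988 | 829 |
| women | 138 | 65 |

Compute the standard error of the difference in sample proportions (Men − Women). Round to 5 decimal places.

Sample proportions: 829/988 = 0.8391, 65/138 = 0.4710.
Each SE is √(p̂(1−p̂)/n): √(0.8391·0.1609/988) = 0.01169 and √(0.4710·0.5290/138) = 0.04249.
SE(p̂₁ − p̂₂) = √(SE₁² + SE₂²) = √(0.0001366561 + 0.0018054001) = 0.04407, since the two samples are independent.

0.04407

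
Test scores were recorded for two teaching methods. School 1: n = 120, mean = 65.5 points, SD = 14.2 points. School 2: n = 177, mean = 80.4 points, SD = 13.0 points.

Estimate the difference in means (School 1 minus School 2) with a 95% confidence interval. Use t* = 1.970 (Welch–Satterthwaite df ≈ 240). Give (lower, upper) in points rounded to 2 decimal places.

(-18.10, -11.70)

Per-group SEs: s₁/√n₁ = 14.2/√120 = 1.2963, s₂/√n₂ = 13.0/√177 = 0.9771.
Unpooled SE of the difference: √(1.68039369 + 0.95472441) = 1.6233.
Margin of error = t* · SE = 1.970 × 1.6233 = 3.1979.
x̄₁ − x̄₂ = 65.5 − 80.4 = -14.9000.
CI: -14.9000 ± 3.1979 = (-18.10, -11.70).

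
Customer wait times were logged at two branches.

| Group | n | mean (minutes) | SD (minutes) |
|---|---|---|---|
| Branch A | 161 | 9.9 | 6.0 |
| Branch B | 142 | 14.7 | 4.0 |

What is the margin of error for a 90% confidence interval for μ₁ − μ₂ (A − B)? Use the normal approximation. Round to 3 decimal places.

Per-group SEs: s₁/√n₁ = 6.0/√161 = 0.4729, s₂/√n₂ = 4.0/√142 = 0.3357.
Unpooled SE of the difference: √(0.22363441 + 0.11269449) = 0.5799.
Margin of error = z* · SE = 1.645 × 0.5799 = 0.9539.

0.954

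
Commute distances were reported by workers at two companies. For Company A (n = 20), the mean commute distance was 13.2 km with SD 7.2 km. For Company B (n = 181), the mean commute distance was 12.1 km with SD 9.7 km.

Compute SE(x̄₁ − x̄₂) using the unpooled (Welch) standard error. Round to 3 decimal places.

1.764

Standard errors of each mean: 7.2/√20 = 1.6100 and 9.7/√181 = 0.7210.
SE(x̄₁ − x̄₂) = √(1.6100² + 0.7210²) = 1.7641 for independent samples with unequal variances.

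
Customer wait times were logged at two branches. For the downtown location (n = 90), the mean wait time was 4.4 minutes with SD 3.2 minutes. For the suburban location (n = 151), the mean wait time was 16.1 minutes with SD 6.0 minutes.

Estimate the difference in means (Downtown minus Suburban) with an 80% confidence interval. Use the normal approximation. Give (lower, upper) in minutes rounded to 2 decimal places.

Standard errors of each mean: 3.2/√90 = 0.3373 and 6.0/√151 = 0.4883.
SE(x̄₁ − x̄₂) = √(0.3373² + 0.4883²) = 0.5935 for independent samples with unequal variances.
With z* = 1.282, the margin is 1.282 × 0.5935 = 0.7609.
x̄₁ − x̄₂ = 4.4 − 16.1 = -11.7000; the interval is -11.7000 ± 0.7609 = (-12.46, -10.94).

(-12.46, -10.94)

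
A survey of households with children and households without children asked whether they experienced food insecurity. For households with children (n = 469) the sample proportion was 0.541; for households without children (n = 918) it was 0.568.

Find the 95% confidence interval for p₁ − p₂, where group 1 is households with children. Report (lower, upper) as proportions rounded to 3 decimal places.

(-0.082, 0.028)

SE₁ = √(p̂₁(1−p̂₁)/n₁) = √(0.5410·0.4590/469) = 0.02301; SE₂ = √(0.5680·0.4320/918) = 0.01635.
Independent samples: SE of the difference = √(SE₁² + SE₂²) = √(0.0005294601 + 0.0002673225) = 0.02823.
z* for 95% confidence is 1.960, so the margin of error is 1.960 × 0.02823 = 0.05533.
Point estimate p̂₁ − p̂₂ = 0.5410 − 0.5680 = -0.0270.
-0.0270 ± 0.05533 → (-0.082, 0.028).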